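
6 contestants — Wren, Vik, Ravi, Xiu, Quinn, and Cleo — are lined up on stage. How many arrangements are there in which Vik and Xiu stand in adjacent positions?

Glue Vik and Xiu into one block (2 internal orders), leaving 5 units to arrange in a row.
That gives 2 × 5! = 2 × 120 = 240.

240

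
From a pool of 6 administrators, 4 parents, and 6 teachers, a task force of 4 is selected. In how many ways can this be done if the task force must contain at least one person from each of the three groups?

Unrestricted: C(16,4) = 1820 ways to pick any 4 of the 16.
Subtract selections that omit an entire group: no administrators → C(10,4) = 210; no parents → C(12,4) = 495; no teachers → C(10,4) = 210.
Add back selections omitting two groups (i.e. drawn from a single group): C(6,4) + C(4,4) + C(6,4) = 31.
By inclusion–exclusion: 1820 − 915 + 31 = 936.

936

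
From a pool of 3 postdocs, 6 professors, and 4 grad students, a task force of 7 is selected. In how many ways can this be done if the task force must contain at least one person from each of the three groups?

With no constraint there are C(13,7) = 1716 possible selections.
Subtract selections that omit an entire group: no postdocs → C(10,7) = 120; no professors → C(7,7) = 1; no grad students → C(9,7) = 36.
Add back selections omitting two groups (i.e. drawn from a single group): C(3,7) + C(6,7) + C(4,7) = 0.
By inclusion–exclusion: 1716 − 157 + 0 = 1559.

1559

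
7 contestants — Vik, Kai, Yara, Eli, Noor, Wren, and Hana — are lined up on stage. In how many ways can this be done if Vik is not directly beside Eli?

There are 7! = 5040 arrangements in all. If Vik and Eli are adjacent, merging them into one block gives 2·(6)! = 1440 arrangements.
So 5040 − 1440 = 3600 arrangements keep them apart.

3600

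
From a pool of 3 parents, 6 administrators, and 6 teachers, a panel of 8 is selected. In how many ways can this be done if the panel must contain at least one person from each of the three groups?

5922

With no constraint there are C(15,8) = 6435 possible selections.
Subtract selections that omit an entire group: no parents → C(12,8) = 495; no administrators → C(9,8) = 9; no teachers → C(9,8) = 9.
Add back selections omitting two groups (i.e. drawn from a single group): C(3,8) + C(6,8) + C(6,8) = 0.
By inclusion–exclusion: 6435 − 513 + 0 = 5922.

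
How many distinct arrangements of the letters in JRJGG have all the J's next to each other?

12

Treat the 2 copies of J as a single block. The multiset to arrange is then {JJ, G, G, R}, 4 items in all.
That gives (4)!/(2!) = 12 arrangements.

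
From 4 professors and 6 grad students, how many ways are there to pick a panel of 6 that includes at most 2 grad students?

Split by how many grad students are chosen (0 through 2).
Sum: C(6,0)·C(4,6) + C(6,1)·C(4,5) + C(6,2)·C(4,4) = 0 + 0 + 15 = 15.

15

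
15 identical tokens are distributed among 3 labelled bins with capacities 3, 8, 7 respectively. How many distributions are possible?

Without the upper bounds there are C(17,2) = 136 ways to split 15 among 3 bins.
Subtract solutions that violate a single cap (substitute x_i' = x_i − (cap_i+1)): x_1 ≥ 4 gives C(13,2) = 78; x_2 ≥ 9 gives C(8,2) = 28; x_3 ≥ 8 gives C(9,2) = 36. Together 142.
Add back pairs where two caps are both exceeded: 6 + 10 + 0 = 16.
By inclusion–exclusion the count is 136 − 142 + 16 = 10.

10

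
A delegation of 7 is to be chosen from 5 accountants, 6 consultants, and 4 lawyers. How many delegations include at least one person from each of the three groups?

Unrestricted: C(15,7) = 6435 ways to pick any 7 of the 15.
Subtract selections that omit an entire group: no accountants → C(10,7) = 120; no consultants → C(9,7) = 36; no lawyers → C(11,7) = 330.
Add back selections omitting two groups (i.e. drawn from a single group): C(5,7) + C(6,7) + C(4,7) = 0.
By inclusion–exclusion: 6435 − 486 + 0 = 5949.

5949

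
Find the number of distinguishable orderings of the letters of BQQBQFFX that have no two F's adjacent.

1260

There are 8!/(3!·2!·2!) = 1680 arrangements of BQQBQFFX in total.
If the two F's are adjacent, glue them into one block, leaving 7 items to arrange: (7)!/(3!·2!) = 420 ways.
Hence 1680 − 420 = 1260.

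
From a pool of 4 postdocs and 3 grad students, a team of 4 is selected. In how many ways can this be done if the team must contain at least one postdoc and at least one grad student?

34

With no constraint there are C(7,4) = 35 possible selections.
Subtract selections that omit an entire group: no postdocs → C(3,4) = 0; no grad students → C(4,4) = 1.
Both groups omitted at once is impossible, so 35 − 1 = 34.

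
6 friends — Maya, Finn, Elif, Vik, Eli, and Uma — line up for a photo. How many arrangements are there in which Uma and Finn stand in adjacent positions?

240

Treat {Uma, Finn} as a single unit. There are 5 units to order, and the pair itself can be ordered 2 ways.
So the count is 2·(5)! = 240.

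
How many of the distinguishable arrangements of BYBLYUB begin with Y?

120

With the first slot taken by Y, it remains to arrange the other 6 letters (BBLYUB).
Those 6 letters have B appearing 3 times, giving (6)!/(3!) = 120.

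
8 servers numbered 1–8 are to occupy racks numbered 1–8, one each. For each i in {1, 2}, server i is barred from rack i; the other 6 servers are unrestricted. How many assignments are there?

30960

Let Aᵢ (for i ∈ {1, 2}) be the placements that put server i in its forbidden rack. Any j of these fix j positions, leaving (8−j)! ways to fill the rest, and there are C(2,j) ways to pick which j.
By inclusion–exclusion, the number of valid placements is Σ_{j=0}^{2} (−1)^j C(2,j)·(8−j)!.
Computing: 40320 − 10080 + 720 = 30960.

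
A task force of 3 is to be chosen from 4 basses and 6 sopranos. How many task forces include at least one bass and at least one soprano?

96

Unrestricted: C(10,3) = 120 ways to pick any 3 of the 10.
Subtract selections that omit an entire group: no basses → C(6,3) = 20; no sopranos → C(4,3) = 4.
Both groups omitted at once is impossible, so 120 − 24 = 96.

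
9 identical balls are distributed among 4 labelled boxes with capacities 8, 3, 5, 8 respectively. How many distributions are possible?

By stars and bars, unrestricted non-negative solutions to x_1+…+x_4 = 9 number C(9+3,3) = 220.
Subtract solutions that violate a single cap (substitute x_i' = x_i − (cap_i+1)): x_1 ≥ 9 gives C(3,3) = 1; x_2 ≥ 4 gives C(8,3) = 56; x_3 ≥ 6 gives C(6,3) = 20; x_4 ≥ 9 gives C(3,3) = 1. Together 78.
No two caps can be exceeded simultaneously, so the pair terms are all 0.
By inclusion–exclusion the count is 220 − 78 + 0 = 142.

142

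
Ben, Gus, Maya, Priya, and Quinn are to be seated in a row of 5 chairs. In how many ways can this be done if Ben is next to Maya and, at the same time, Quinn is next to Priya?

Treat {Ben,Maya} as one block (2 orders) and {Quinn,Priya} as another (2 orders).
That leaves 3 units to arrange: 2 × 2 × 3! = 4 × 6 = 24.

24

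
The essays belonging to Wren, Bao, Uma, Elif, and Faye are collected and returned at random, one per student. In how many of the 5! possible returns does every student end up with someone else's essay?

This is the derangement count D_5: permutations of 5 items with no fixed point.
By inclusion–exclusion this is Σ_{j=0}^{5} (−1)^j C(5,j)·(5−j)!.
Computing: 120 − 120 + 60 − 20 + 5 − 1 = 44.

44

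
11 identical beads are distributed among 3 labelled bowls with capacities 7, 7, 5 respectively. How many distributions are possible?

Without the upper bounds there are C(13,2) = 78 ways to split 11 among 3 bowls.
Subtract solutions that violate a single cap (substitute x_i' = x_i − (cap_i+1)): x_1 ≥ 8 gives C(5,2) = 10; x_2 ≥ 8 gives C(5,2) = 10; x_3 ≥ 6 gives C(7,2) = 21. Together 41.
No two caps can be exceeded simultaneously, so the pair terms are all 0.
By inclusion–exclusion the count is 78 − 41 + 0 = 37.

37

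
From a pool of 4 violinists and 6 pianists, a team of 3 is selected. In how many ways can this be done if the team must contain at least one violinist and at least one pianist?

Unrestricted: C(10,3) = 120 ways to pick any 3 of the 10.
Subtract selections that omit an entire group: no violinists → C(6,3) = 20; no pianists → C(4,3) = 4.
Both groups omitted at once is impossible, so 120 − 24 = 96.

96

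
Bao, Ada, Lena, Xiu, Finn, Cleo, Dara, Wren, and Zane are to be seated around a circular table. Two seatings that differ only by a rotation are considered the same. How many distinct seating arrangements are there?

40320

Seat Bao anywhere (absorbing the rotational symmetry), then permute the other 8: (8)! = 40320.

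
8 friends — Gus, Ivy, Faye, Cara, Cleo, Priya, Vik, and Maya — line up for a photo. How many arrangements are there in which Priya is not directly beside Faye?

30240

There are 8! = 40320 arrangements in all. If Priya and Faye are adjacent, merging them into one block gives 2·(7)! = 10080 arrangements.
So 40320 − 10080 = 30240 arrangements keep them apart.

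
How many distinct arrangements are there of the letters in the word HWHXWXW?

Letter multiplicities in HWHXWXW: H×2, W×3, X×2.
So there are 7! / (3!·2!·2!) = 210 distinguishable arrangements.

210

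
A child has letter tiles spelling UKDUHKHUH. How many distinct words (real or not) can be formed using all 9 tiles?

5040

UKDUHKHUH has 9 letters with H appearing 3 times, K appearing twice, and U appearing 3 times.
The number of distinct arrangements is 9!/(3!·3!·2!) = 362880/72 = 5040.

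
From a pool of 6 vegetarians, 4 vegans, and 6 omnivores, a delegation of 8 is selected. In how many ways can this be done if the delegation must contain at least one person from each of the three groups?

With no constraint there are C(16,8) = 12870 possible selections.
Subtract selections that omit an entire group: no vegetarians → C(10,8) = 45; no vegans → C(12,8) = 495; no omnivores → C(10,8) = 45.
Add back selections omitting two groups (i.e. drawn from a single group): C(6,8) + C(4,8) + C(6,8) = 0.
By inclusion–exclusion: 12870 − 585 + 0 = 12285.

12285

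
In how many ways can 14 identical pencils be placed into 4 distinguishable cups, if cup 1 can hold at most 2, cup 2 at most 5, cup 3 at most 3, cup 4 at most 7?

By stars and bars, unrestricted non-negative solutions to x_1+…+x_4 = 14 number C(14+3,3) = 680.
Subtract solutions that violate a single cap (substitute x_i' = x_i − (cap_i+1)): x_1 ≥ 3 gives C(14,3) = 364; x_2 ≥ 6 gives C(11,3) = 165; x_3 ≥ 4 gives C(13,3) = 286; x_4 ≥ 8 gives C(9,3) = 84. Together 899.
Add back pairs where two caps are both exceeded: 56 + 120 + 20 + 35 + 1 + 10 = 242.
Subtract triples: 4 + 0 + 0 + 0 = 4.
By inclusion–exclusion the count is 680 − 899 + 242 − 4 = 19.

19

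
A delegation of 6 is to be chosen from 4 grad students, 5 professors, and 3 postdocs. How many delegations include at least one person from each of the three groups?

Unrestricted: C(12,6) = 924 ways to pick any 6 of the 12.
Subtract selections that omit an entire group: no grad students → C(8,6) = 28; no professors → C(7,6) = 7; no postdocs → C(9,6) = 84.
Add back selections omitting two groups (i.e. drawn from a single group): C(4,6) + C(5,6) + C(3,6) = 0.
By inclusion–exclusion: 924 − 119 + 0 = 805.

805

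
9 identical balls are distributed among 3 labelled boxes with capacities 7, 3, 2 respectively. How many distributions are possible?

Ignoring the caps, the number of non-negative solutions to x_1+…+x_3 = 9 is C(11,2) = 55.
Subtract solutions that violate a single cap (substitute x_i' = x_i − (cap_i+1)): x_1 ≥ 8 gives C(3,2) = 3; x_2 ≥ 4 gives C(7,2) = 21; x_3 ≥ 3 gives C(8,2) = 28. Together 52.
Add back pairs where two caps are both exceeded: 0 + 0 + 6 = 6.
By inclusion–exclusion the count is 55 − 52 + 6 = 9.

9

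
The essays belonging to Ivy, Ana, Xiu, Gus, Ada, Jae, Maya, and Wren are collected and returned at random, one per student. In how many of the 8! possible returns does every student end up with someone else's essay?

14833

Let Aᵢ be the assignments in which student i gets their own essay. We want the size of the complement of A₁∪…∪A_8.
By inclusion–exclusion this is Σ_{j=0}^{8} (−1)^j C(8,j)·(8−j)!.
Computing: 40320 − 40320 + 20160 − 6720 + 1680 − 336 + 56 − 8 + 1 = 14833.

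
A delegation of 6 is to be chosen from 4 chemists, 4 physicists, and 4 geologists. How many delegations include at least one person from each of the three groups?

Total 6-person selections from all 12: C(12,6) = 924.
Selections missing a whole group: no chemists → C(8,6) = 28; no physicists → C(8,6) = 28; no geologists → C(8,6) = 28.
Add back selections omitting two groups (i.e. drawn from a single group): C(4,6) + C(4,6) + C(4,6) = 0.
By inclusion–exclusion: 924 − 84 + 0 = 840.

840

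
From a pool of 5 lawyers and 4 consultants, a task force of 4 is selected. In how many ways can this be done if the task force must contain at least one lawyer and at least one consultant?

120

With no constraint there are C(9,4) = 126 possible selections.
Subtract selections that omit an entire group: no lawyers → C(4,4) = 1; no consultants → C(5,4) = 5.
Both groups omitted at once is impossible, so 126 − 6 = 120.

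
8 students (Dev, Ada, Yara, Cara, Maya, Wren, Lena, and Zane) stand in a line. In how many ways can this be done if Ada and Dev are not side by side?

Of the 8! = 40320 arrangements, those with Ada and Dev adjacent number 2 × 7! = 10080 (treat the pair as a block with 2 internal orders).
So 40320 − 10080 = 30240 arrangements keep them apart.

30240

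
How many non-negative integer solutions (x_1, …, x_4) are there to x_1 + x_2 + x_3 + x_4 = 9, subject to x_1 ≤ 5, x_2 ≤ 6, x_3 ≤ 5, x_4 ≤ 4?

135

Without the upper bounds there are C(12,3) = 220 ways to split 9 among 4 variables.
Subtract solutions that violate a single cap (substitute x_i' = x_i − (cap_i+1)): x_1 ≥ 6 gives C(6,3) = 20; x_2 ≥ 7 gives C(5,3) = 10; x_3 ≥ 6 gives C(6,3) = 20; x_4 ≥ 5 gives C(7,3) = 35. Together 85.
No two caps can be exceeded simultaneously, so the pair terms are all 0.
By inclusion–exclusion the count is 220 − 85 + 0 = 135.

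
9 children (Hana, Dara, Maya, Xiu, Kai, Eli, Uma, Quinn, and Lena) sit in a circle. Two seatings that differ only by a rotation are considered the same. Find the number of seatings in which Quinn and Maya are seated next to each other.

10080

Glue Quinn and Maya into a block (2 internal orders). Seating 8 units around a circle gives (7)! arrangements.
So 2 × (7)! = 2 × 5040 = 10080.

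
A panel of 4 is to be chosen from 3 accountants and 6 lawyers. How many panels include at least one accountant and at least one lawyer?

Total 4-person selections from all 9: C(9,4) = 126.
Subtract selections that omit an entire group: no accountants → C(6,4) = 15; no lawyers → C(3,4) = 0.
Both groups omitted at once is impossible, so 126 − 15 = 111.

111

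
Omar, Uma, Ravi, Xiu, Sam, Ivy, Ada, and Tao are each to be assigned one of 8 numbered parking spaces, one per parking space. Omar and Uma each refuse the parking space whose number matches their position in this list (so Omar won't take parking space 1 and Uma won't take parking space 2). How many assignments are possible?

Let Aᵢ (for i ∈ {1, 2}) be the placements that put person i in their forbidden parking space. Any j of these fix j positions, leaving (8−j)! ways to fill the rest, and there are C(2,j) ways to pick which j.
By inclusion–exclusion, the number of valid placements is Σ_{j=0}^{2} (−1)^j C(2,j)·(8−j)!.
Computing: 40320 − 10080 + 720 = 30960.

30960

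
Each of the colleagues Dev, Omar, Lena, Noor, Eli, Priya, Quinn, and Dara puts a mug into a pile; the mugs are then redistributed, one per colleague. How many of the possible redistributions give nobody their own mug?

Count assignments avoiding every fixed point. For any j of the 8 colleagues fixed to their own mug, the other 8−j can be arranged in (8−j)! ways.
By inclusion–exclusion this is Σ_{j=0}^{8} (−1)^j C(8,j)·(8−j)!.
Computing: 40320 − 40320 + 20160 − 6720 + 1680 − 336 + 56 − 8 + 1 = 14833.

14833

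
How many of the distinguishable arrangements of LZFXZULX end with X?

Fix X in the last position and arrange the remaining 7 letters.
Those 7 letters have L appearing twice and Z appearing twice, giving (7)!/(2!·2!) = 1260.

1260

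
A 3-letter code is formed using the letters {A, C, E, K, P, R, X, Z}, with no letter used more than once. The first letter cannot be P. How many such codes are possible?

The first letter has 8−1 = 7 choices (anything except P).
The remaining 2 letters are filled from the other 7 symbols without repetition: 7 × 6 = 42.
Total: 7 × 42 = 294.

294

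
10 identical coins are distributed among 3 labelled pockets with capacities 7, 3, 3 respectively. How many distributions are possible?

By stars and bars, unrestricted non-negative solutions to x_1+…+x_3 = 10 number C(10+2,2) = 66.
Subtract solutions that violate a single cap (substitute x_i' = x_i − (cap_i+1)): x_1 ≥ 8 gives C(4,2) = 6; x_2 ≥ 4 gives C(8,2) = 28; x_3 ≥ 4 gives C(8,2) = 28. Together 62.
Add back pairs where two caps are both exceeded: 0 + 0 + 6 = 6.
By inclusion–exclusion the count is 66 − 62 + 6 = 10.

10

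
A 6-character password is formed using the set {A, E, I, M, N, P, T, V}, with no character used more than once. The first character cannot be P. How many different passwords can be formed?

17640

The first character has 8−1 = 7 choices (anything except P).
The remaining 5 characters are filled from the other 7 symbols without repetition: 7 × 6 × 5 × 4 × 3 = 2520.
Total: 7 × 2520 = 17640.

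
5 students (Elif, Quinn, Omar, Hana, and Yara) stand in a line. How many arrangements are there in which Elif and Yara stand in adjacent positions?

Treat {Elif, Yara} as a single unit. There are 4 units to order, and the pair itself can be ordered 2 ways.
So the count is 2·(4)! = 48.

48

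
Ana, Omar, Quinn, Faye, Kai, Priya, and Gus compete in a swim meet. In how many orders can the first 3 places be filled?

210

This is an ordered selection of 3 from 7: P(7,3).
That gives 7 × 6 × 5 = 210.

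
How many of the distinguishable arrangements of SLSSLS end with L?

5

Fix L in the last position and arrange the remaining 5 letters.
Those 5 letters have S appearing 4 times, giving (5)!/(4!) = 5.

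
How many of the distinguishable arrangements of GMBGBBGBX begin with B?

1120

Fix B in the first position and arrange the remaining 8 letters.
Those 8 letters have B appearing 3 times and G appearing 3 times, giving (8)!/(3!·3!) = 1120.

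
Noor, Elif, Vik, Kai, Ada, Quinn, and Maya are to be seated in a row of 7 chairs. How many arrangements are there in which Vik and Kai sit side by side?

Place the 5 others and the Vik-Kai pair as 6 objects in a line; the pair has 2 internal arrangements.
That gives 2 × 6! = 2 × 720 = 1440.

1440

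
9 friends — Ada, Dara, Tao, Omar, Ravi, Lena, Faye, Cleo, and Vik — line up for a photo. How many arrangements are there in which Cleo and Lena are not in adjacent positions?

There are 9! = 362880 arrangements in all. If Cleo and Lena are adjacent, merging them into one block gives 2·(8)! = 80640 arrangements.
Complementary counting: 362880 − 80640 = 282240.

282240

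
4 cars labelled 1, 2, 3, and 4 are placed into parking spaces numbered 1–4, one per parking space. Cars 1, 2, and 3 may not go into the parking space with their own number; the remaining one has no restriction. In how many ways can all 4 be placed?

Let Aᵢ (for i ∈ {1, 2, 3}) be the placements that put car i in its forbidden parking space. Any j of these fix j positions, leaving (4−j)! ways to fill the rest, and there are C(3,j) ways to pick which j.
By inclusion–exclusion, the number of valid placements is Σ_{j=0}^{3} (−1)^j C(3,j)·(4−j)!.
Computing: 24 − 18 + 6 − 1 = 11.

11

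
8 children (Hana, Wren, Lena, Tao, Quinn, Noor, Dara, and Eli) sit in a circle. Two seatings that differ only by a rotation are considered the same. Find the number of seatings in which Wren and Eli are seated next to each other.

Treat {Wren, Eli} as one unit (2 internal orders) and seat the resulting 7 units around the table: (6)! circular arrangements.
So 2 × (6)! = 2 × 720 = 1440.

1440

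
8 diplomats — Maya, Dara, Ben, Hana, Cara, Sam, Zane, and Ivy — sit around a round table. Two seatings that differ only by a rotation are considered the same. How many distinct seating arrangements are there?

Seat Maya anywhere (absorbing the rotational symmetry), then permute the other 7: (7)! = 5040.

5040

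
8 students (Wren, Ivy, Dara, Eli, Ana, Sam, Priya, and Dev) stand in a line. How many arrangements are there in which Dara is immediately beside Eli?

10080

Treat {Dara, Eli} as a single unit. There are 7 units to order, and the pair itself can be ordered 2 ways.
That gives 2 × 7! = 2 × 5040 = 10080.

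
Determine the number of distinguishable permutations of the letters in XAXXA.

10

The 5 letters of XAXXA have repeats: A appearing twice and X appearing 3 times.
Dividing 5! = 120 by 3!·2! = 12 for the repeated letters gives 10.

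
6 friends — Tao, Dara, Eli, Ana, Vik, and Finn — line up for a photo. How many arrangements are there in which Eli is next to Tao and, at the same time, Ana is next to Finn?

Treat {Eli,Tao} as one block (2 orders) and {Ana,Finn} as another (2 orders).
That leaves 4 units to arrange: 2 × 2 × 4! = 4 × 24 = 96.

96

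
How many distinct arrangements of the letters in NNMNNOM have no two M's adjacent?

Total arrangements of NNMNNOM: 7!/(4!·2!) = 105.
If the two M's are adjacent, glue them into one block, leaving 6 items to arrange: (6)!/(4!) = 30 ways.
Subtracting, 105 − 30 = 75 arrangements keep the M's apart.

75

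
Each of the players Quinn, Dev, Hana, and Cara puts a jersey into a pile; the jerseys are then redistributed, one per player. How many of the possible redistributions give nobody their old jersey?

Count assignments avoiding every fixed point. For any j of the 4 players fixed to their old jersey, the other 4−j can be arranged in (4−j)! ways.
By inclusion–exclusion this is Σ_{j=0}^{4} (−1)^j C(4,j)·(4−j)!.
Computing: 24 − 24 + 12 − 4 + 1 = 9.

9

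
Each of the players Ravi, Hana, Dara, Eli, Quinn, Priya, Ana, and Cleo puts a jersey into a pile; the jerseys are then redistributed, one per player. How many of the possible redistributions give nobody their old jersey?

Let Aᵢ be the assignments in which player i gets their old jersey. We want the size of the complement of A₁∪…∪A_8.
By inclusion–exclusion this is Σ_{j=0}^{8} (−1)^j C(8,j)·(8−j)!.
Computing: 40320 − 40320 + 20160 − 6720 + 1680 − 336 + 56 − 8 + 1 = 14833.

14833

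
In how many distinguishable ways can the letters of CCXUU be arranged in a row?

Letter multiplicities in CCXUU: C×2, U×2, X×1.
Dividing 5! = 120 by 2!·2! = 4 for the repeated letters gives 30.

30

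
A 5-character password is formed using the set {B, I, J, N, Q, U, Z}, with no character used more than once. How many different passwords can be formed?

Choose and order 5 of the 7 symbols: the first character has 7 options, the next 6, and so on down to 3.
7 × 6 × 5 × 4 × 3 = 2520.

2520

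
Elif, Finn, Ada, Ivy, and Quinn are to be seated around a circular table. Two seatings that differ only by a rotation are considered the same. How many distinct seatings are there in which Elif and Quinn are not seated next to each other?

All circular seatings of 5 people number (4)! = 24.
Seatings with Elif beside Quinn: treat them as a block with 2 internal orders, giving 2 × (3)! = 12.
Subtracting, 24 − 12 = 12.

12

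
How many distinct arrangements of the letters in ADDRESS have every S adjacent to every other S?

Treat the 2 copies of S as a single block. The multiset to arrange is then {SS, A, D, D, E, R}, 6 items in all.
That gives (6)!/(2!) = 360 arrangements.

360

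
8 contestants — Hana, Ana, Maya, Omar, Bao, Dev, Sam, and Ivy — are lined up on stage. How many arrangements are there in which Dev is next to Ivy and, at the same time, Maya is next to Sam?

Treat {Dev,Ivy} as one block (2 orders) and {Maya,Sam} as another (2 orders).
That leaves 6 units to arrange: 2 × 2 × 6! = 4 × 720 = 2880.

2880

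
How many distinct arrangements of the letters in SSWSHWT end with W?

Fix W in the last position and arrange the remaining 6 letters.
Those 6 letters have S appearing 3 times, giving (6)!/(3!) = 120.

120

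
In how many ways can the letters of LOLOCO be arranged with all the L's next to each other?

Treat the 2 copies of L as a single block. The multiset to arrange is then {LL, C, O, O, O}, 5 items in all.
That gives (5)!/(3!) = 20 arrangements.

20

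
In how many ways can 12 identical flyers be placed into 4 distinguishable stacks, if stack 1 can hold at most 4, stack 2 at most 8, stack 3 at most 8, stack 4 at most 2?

112

Without the upper bounds there are C(15,3) = 455 ways to split 12 among 4 stacks.
Subtract solutions that violate a single cap (substitute x_i' = x_i − (cap_i+1)): x_1 ≥ 5 gives C(10,3) = 120; x_2 ≥ 9 gives C(6,3) = 20; x_3 ≥ 9 gives C(6,3) = 20; x_4 ≥ 3 gives C(12,3) = 220. Together 380.
Add back pairs where two caps are both exceeded: 0 + 0 + 35 + 0 + 1 + 1 = 37.
By inclusion–exclusion the count is 455 − 380 + 37 = 112.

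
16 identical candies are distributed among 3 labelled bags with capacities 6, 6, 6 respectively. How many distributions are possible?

Ignoring the caps, the number of non-negative solutions to x_1+…+x_3 = 16 is C(18,2) = 153.
Subtract solutions that violate a single cap (substitute x_i' = x_i − (cap_i+1)): x_1 ≥ 7 gives C(11,2) = 55; x_2 ≥ 7 gives C(11,2) = 55; x_3 ≥ 7 gives C(11,2) = 55. Together 165.
Add back pairs where two caps are both exceeded: 6 + 6 + 6 = 18.
By inclusion–exclusion the count is 153 − 165 + 18 = 6.

6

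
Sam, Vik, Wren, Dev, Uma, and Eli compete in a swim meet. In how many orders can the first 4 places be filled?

360

There are 6 choices for 1st place, 5 for 2nd, and so on down to 3 for position 4.
That gives 6 × 5 × 4 × 3 = 360.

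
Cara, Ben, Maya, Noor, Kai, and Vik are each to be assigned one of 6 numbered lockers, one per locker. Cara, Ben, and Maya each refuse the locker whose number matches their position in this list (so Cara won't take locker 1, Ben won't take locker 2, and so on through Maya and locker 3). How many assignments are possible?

426

Let Aᵢ (for i ∈ {1, 2, 3}) be the placements that put person i in their forbidden locker. Any j of these fix j positions, leaving (6−j)! ways to fill the rest, and there are C(3,j) ways to pick which j.
By inclusion–exclusion, the number of valid placements is Σ_{j=0}^{3} (−1)^j C(3,j)·(6−j)!.
Computing: 720 − 360 + 72 − 6 = 426.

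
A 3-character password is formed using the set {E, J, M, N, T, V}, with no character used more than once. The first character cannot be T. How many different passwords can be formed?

100

The first character has 6−1 = 5 choices (anything except T).
The remaining 2 characters are filled from the other 5 symbols without repetition: 5 × 4 = 20.
Total: 5 × 20 = 100.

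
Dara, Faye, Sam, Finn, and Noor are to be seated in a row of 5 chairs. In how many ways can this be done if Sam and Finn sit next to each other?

48

Glue Sam and Finn into one block (2 internal orders), leaving 4 units to arrange in a row.
So the count is 2·(4)! = 48.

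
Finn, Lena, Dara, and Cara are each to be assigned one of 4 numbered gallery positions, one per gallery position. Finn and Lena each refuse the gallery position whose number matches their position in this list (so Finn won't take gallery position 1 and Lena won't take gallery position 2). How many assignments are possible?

Let Aᵢ (for i ∈ {1, 2}) be the placements that put person i in their forbidden gallery position. Any j of these fix j positions, leaving (4−j)! ways to fill the rest, and there are C(2,j) ways to pick which j.
By inclusion–exclusion, the number of valid placements is Σ_{j=0}^{2} (−1)^j C(2,j)·(4−j)!.
Computing: 24 − 12 + 2 = 14.

14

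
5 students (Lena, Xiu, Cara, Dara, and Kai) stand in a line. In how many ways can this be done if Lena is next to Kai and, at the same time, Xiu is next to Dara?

Treat {Lena,Kai} as one block (2 orders) and {Xiu,Dara} as another (2 orders).
That leaves 3 units to arrange: 2 × 2 × 3! = 4 × 6 = 24.

24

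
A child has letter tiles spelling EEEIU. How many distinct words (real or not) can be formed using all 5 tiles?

EEEIU has 5 letters with E appearing 3 times.
So there are 5! / (3!) = 20 distinguishable arrangements.

20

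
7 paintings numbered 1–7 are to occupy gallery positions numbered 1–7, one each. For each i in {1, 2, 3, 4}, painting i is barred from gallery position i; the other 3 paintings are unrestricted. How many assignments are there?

Let Aᵢ (for 1 ≤ i ≤ 4) be the placements that put painting i in its forbidden gallery position. Any j of these fix j positions, leaving (7−j)! ways to fill the rest, and there are C(4,j) ways to pick which j.
By inclusion–exclusion, the number of valid placements is Σ_{j=0}^{4} (−1)^j C(4,j)·(7−j)!.
Computing: 5040 − 2880 + 720 − 96 + 6 = 2790.

2790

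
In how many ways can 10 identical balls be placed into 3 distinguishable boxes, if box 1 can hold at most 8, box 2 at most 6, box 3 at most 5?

Without the upper bounds there are C(12,2) = 66 ways to split 10 among 3 boxes.
Subtract solutions that violate a single cap (substitute x_i' = x_i − (cap_i+1)): x_1 ≥ 9 gives C(3,2) = 3; x_2 ≥ 7 gives C(5,2) = 10; x_3 ≥ 6 gives C(6,2) = 15. Together 28.
No two caps can be exceeded simultaneously, so the pair terms are all 0.
By inclusion–exclusion the count is 66 − 28 + 0 = 38.

38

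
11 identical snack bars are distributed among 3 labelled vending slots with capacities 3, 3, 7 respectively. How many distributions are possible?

By stars and bars, unrestricted non-negative solutions to x_1+…+x_3 = 11 number C(11+2,2) = 78.
Subtract solutions that violate a single cap (substitute x_i' = x_i − (cap_i+1)): x_1 ≥ 4 gives C(9,2) = 36; x_2 ≥ 4 gives C(9,2) = 36; x_3 ≥ 8 gives C(5,2) = 10. Together 82.
Add back pairs where two caps are both exceeded: 10 + 0 + 0 = 10.
By inclusion–exclusion the count is 78 − 82 + 10 = 6.

6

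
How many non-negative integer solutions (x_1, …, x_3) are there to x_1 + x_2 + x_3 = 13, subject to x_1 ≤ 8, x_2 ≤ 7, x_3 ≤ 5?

By stars and bars, unrestricted non-negative solutions to x_1+…+x_3 = 13 number C(13+2,2) = 105.
Subtract solutions that violate a single cap (substitute x_i' = x_i − (cap_i+1)): x_1 ≥ 9 gives C(6,2) = 15; x_2 ≥ 8 gives C(7,2) = 21; x_3 ≥ 6 gives C(9,2) = 36. Together 72.
No two caps can be exceeded simultaneously, so the pair terms are all 0.
By inclusion–exclusion the count is 105 − 72 + 0 = 33.

33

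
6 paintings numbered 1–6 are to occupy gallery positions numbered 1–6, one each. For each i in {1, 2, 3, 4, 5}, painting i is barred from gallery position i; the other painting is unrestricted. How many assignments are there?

309

Let Aᵢ (for 1 ≤ i ≤ 5) be the placements that put painting i in its forbidden gallery position. Any j of these fix j positions, leaving (6−j)! ways to fill the rest, and there are C(5,j) ways to pick which j.
By inclusion–exclusion, the number of valid placements is Σ_{j=0}^{5} (−1)^j C(5,j)·(6−j)!.
Computing: 720 − 600 + 240 − 60 + 10 − 1 = 309.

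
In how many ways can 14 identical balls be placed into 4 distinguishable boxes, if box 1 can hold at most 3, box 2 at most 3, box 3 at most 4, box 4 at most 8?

Ignoring the caps, the number of non-negative solutions to x_1+…+x_4 = 14 is C(17,3) = 680.
Subtract solutions that violate a single cap (substitute x_i' = x_i − (cap_i+1)): x_1 ≥ 4 gives C(13,3) = 286; x_2 ≥ 4 gives C(13,3) = 286; x_3 ≥ 5 gives C(12,3) = 220; x_4 ≥ 9 gives C(8,3) = 56. Together 848.
Add back pairs where two caps are both exceeded: 84 + 56 + 4 + 56 + 4 + 1 = 205.
Subtract triples: 4 + 0 + 0 + 0 = 4.
By inclusion–exclusion the count is 680 − 848 + 205 − 4 = 33.

33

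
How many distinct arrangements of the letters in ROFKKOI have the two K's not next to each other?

900

There are 7!/(2!·2!) = 1260 arrangements of ROFKKOI in total.
Arrangements with the K's together: treat KK as one letter, giving (6)!/(2!) = 360.
Subtracting, 1260 − 360 = 900 arrangements keep the K's apart.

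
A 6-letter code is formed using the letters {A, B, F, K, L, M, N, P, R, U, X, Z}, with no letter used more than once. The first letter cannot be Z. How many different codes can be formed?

609840

The first letter has 12−1 = 11 choices (anything except Z).
The remaining 5 letters are filled from the other 11 symbols without repetition: 11 × 10 × 9 × 8 × 7 = 55440.
Total: 11 × 55440 = 609840.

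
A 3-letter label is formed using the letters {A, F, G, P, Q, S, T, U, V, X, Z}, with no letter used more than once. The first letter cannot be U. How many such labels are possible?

The first letter has 11−1 = 10 choices (anything except U).
The remaining 2 letters are filled from the other 10 symbols without repetition: 10 × 9 = 90.
Total: 10 × 90 = 900.

900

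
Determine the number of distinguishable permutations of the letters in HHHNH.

Letter multiplicities in HHHNH: H×4, N×1.
So there are 5! / (4!) = 5 distinguishable arrangements.

5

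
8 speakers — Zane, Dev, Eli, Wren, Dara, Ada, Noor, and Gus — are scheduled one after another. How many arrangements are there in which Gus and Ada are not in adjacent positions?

There are 8! = 40320 arrangements in all. If Gus and Ada are adjacent, merging them into one block gives 2·(7)! = 10080 arrangements.
So 40320 − 10080 = 30240 arrangements keep them apart.

30240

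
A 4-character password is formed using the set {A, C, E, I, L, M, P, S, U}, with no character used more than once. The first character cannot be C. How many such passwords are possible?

2688

The first character has 9−1 = 8 choices (anything except C).
The remaining 3 characters are filled from the other 8 symbols without repetition: 8 × 7 × 6 = 336.
Total: 8 × 336 = 2688.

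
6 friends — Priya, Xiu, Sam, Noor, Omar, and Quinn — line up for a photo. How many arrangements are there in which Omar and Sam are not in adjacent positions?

Of the 6! = 720 arrangements, those with Omar and Sam adjacent number 2 × 5! = 240 (treat the pair as a block with 2 internal orders).
Complementary counting: 720 − 240 = 480.

480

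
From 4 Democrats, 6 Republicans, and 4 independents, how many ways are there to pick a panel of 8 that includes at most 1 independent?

Split by how many independents are chosen (0 through 1).
Sum: C(4,0)·C(10,8) + C(4,1)·C(10,7) = 45 + 480 = 525.

525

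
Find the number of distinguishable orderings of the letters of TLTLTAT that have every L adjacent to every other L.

30

Treat the 2 copies of L as a single block. The multiset to arrange is then {LL, A, T, T, T, T}, 6 items in all.
That gives (6)!/(4!) = 30 arrangements.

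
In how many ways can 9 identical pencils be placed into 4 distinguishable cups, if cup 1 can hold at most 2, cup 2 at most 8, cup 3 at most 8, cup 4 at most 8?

133

By stars and bars, unrestricted non-negative solutions to x_1+…+x_4 = 9 number C(9+3,3) = 220.
Subtract solutions that violate a single cap (substitute x_i' = x_i − (cap_i+1)): x_1 ≥ 3 gives C(9,3) = 84; x_2 ≥ 9 gives C(3,3) = 1; x_3 ≥ 9 gives C(3,3) = 1; x_4 ≥ 9 gives C(3,3) = 1. Together 87.
No two caps can be exceeded simultaneously, so the pair terms are all 0.
By inclusion–exclusion the count is 220 − 87 + 0 = 133.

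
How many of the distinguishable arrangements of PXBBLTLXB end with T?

With the last slot taken by T, it remains to arrange the other 8 letters (PXBBLLXB).
Those 8 letters have B appearing 3 times, L appearing twice, and X appearing twice, giving (8)!/(3!·2!·2!) = 1680.

1680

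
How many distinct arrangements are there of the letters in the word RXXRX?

Letter multiplicities in RXXRX: R×2, X×3.
The number of distinct arrangements is 5!/(3!·2!) = 120/12 = 10.

10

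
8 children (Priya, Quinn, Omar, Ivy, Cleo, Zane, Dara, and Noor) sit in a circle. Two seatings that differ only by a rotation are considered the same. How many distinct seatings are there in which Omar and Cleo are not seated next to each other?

3600

All circular seatings of 8 people number (7)! = 5040.
Those with Omar next to Cleo: fuse the pair into one unit and seat 7 units around a circle — 2·(6)! = 1440.
Subtracting, 5040 − 1440 = 3600.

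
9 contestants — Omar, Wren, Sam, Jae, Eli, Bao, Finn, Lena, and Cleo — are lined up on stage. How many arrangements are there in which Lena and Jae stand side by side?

80640

Treat {Lena, Jae} as a single unit. There are 8 units to order, and the pair itself can be ordered 2 ways.
That gives 2 × 8! = 2 × 40320 = 80640.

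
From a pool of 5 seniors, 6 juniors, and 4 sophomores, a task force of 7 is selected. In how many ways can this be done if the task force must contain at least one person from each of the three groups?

5949

Total 7-person selections from all 15: C(15,7) = 6435.
Subtract selections that omit an entire group: no seniors → C(10,7) = 120; no juniors → C(9,7) = 36; no sophomores → C(11,7) = 330.
Add back selections omitting two groups (i.e. drawn from a single group): C(5,7) + C(6,7) + C(4,7) = 0.
By inclusion–exclusion: 6435 − 486 + 0 = 5949.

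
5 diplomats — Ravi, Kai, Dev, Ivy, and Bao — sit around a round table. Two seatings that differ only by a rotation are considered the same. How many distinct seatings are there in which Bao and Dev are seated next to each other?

12

Glue Bao and Dev into a block (2 internal orders). Seating 4 units around a circle gives (3)! arrangements.
So 2 × (3)! = 2 × 6 = 12.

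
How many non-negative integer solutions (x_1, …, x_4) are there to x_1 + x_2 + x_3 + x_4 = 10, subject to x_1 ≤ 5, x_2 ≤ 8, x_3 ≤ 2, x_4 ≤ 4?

Without the upper bounds there are C(13,3) = 286 ways to split 10 among 4 variables.
Subtract solutions that violate a single cap (substitute x_i' = x_i − (cap_i+1)): x_1 ≥ 6 gives C(7,3) = 35; x_2 ≥ 9 gives C(4,3) = 4; x_3 ≥ 3 gives C(10,3) = 120; x_4 ≥ 5 gives C(8,3) = 56. Together 215.
Add back pairs where two caps are both exceeded: 0 + 4 + 0 + 0 + 0 + 10 = 14.
By inclusion–exclusion the count is 286 − 215 + 14 = 85.

85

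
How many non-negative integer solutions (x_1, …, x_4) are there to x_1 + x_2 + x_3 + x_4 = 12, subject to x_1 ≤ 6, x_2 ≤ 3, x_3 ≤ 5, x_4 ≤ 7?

130

Without the upper bounds there are C(15,3) = 455 ways to split 12 among 4 variables.
Subtract solutions that violate a single cap (substitute x_i' = x_i − (cap_i+1)): x_1 ≥ 7 gives C(8,3) = 56; x_2 ≥ 4 gives C(11,3) = 165; x_3 ≥ 6 gives C(9,3) = 84; x_4 ≥ 8 gives C(7,3) = 35. Together 340.
Add back pairs where two caps are both exceeded: 4 + 0 + 0 + 10 + 1 + 0 = 15.
By inclusion–exclusion the count is 455 − 340 + 15 = 130.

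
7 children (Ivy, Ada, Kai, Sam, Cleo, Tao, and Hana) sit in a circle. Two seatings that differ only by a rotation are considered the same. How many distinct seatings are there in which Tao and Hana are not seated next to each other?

480

Without the restriction there are (6)! = 720 seatings.
Seatings with Tao beside Hana: treat them as a block with 2 internal orders, giving 2 × (5)! = 240.
Subtracting, 720 − 240 = 480.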